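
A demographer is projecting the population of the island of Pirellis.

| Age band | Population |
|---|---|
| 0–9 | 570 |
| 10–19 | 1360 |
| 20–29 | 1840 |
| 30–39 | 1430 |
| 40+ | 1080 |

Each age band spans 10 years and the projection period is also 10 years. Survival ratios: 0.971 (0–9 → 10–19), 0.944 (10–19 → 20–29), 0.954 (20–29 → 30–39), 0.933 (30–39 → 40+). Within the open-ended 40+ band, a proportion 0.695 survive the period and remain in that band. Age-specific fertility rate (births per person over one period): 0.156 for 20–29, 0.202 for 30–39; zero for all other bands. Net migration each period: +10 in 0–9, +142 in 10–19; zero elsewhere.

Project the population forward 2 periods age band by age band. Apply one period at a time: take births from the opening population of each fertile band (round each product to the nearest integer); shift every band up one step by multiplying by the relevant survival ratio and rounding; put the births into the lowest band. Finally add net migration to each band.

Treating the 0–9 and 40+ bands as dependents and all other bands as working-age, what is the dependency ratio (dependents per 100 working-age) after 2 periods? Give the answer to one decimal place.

140.9

[period 1]
Births: 1840 × 0.156 = 287, 1430 × 0.202 = 289 → total 576
10–19: 570 × 0.971 = 553
20–29: 1360 × 0.944 = 1284
30–39: 1840 × 0.954 = 1755
40+: 1430 × 0.933 + 1080 × 0.695 = 1334 + 751 = 2085
Net migration: 0–9 + 10 → 586; 10–19 + 142 → 695
Population now: 0–9=586, 10–19=695, 20–29=1284, 30–39=1755, 40+=2085
[period 2]
Births: 1284 × 0.156 = 200, 1755 × 0.202 = 355 → total 555
10–19: 586 × 0.971 = 569
20–29: 695 × 0.944 = 656
30–39: 1284 × 0.954 = 1225
40+: 1755 × 0.933 + 2085 × 0.695 = 1637 + 1449 = 3086
Net migration: 0–9 + 10 → 565; 10–19 + 142 → 711
Population now: 0–9=565, 10–19=711, 20–29=656, 30–39=1225, 40+=3086
Dependents (band 0–9 + band 40+) = 565 + 3086 = 3651; working-age = 2592; ratio = 3651/2592 × 100 = 140.9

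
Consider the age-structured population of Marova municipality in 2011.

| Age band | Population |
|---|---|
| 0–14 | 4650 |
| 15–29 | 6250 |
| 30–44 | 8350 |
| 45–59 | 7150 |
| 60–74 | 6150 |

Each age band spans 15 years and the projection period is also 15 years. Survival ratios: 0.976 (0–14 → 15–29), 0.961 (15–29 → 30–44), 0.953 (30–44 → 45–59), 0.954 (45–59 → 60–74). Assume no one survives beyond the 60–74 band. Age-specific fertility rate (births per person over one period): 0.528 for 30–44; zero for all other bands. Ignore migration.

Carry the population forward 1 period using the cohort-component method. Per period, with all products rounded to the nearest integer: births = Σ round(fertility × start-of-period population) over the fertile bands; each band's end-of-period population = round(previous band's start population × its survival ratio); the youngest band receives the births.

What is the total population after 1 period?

Numbering the groups 1..5 from youngest to oldest:
[period 1]
Births: 8350 × 0.528 = 4409
Group 2: 4650 × 0.976 = 4538
Group 3: 6250 × 0.961 = 6006
Group 4: 8350 × 0.953 = 7958
Group 5: 7150 × 0.954 = 6821
Population now: 0–14=4409, 15–29=4538, 30–44=6006, 45–59=7958, 60–74=6821
Total after period 1: 4409 + 4538 + 6006 + 7958 + 6821 = 29732

29732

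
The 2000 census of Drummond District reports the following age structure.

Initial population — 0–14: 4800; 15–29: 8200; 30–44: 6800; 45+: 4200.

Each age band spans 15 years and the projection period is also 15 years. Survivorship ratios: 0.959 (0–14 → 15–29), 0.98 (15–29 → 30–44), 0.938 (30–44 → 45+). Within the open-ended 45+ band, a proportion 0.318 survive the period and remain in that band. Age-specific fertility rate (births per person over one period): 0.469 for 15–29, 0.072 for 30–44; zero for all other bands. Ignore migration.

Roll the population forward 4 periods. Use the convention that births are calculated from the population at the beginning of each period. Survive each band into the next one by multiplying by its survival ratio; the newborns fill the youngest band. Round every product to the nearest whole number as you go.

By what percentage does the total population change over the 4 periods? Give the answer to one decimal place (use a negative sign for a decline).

Numbering the groups 1..4 from youngest to oldest:
— Period 1 —
Births: 8200 × 0.469 = 3846 ; 6800 × 0.072 = 490 — total 4336
Group 2: 4800 × 0.959 = 4603
Group 3: 8200 × 0.98 = 8036
Group 4: 6800 × 0.938 + 4200 × 0.318 = 6378 + 1336 = 7714
End of period: [4336, 4603, 8036, 7714]
— Period 2 —
Births: 4603 × 0.469 = 2159 ; 8036 × 0.072 = 579 — total 2738
Group 2: 4336 × 0.959 = 4158
Group 3: 4603 × 0.98 = 4511
Group 4: 8036 × 0.938 + 7714 × 0.318 = 7538 + 2453 = 9991
End of period: [2738, 4158, 4511, 9991]
— Period 3 —
Births: 4158 × 0.469 = 1950 ; 4511 × 0.072 = 325 — total 2275
Group 2: 2738 × 0.959 = 2626
Group 3: 4158 × 0.98 = 4075
Group 4: 4511 × 0.938 + 9991 × 0.318 = 4231 + 3177 = 7408
End of period: [2275, 2626, 4075, 7408]
— Period 4 —
Births: 2626 × 0.469 = 1232 ; 4075 × 0.072 = 293 — total 1525
Group 2: 2275 × 0.959 = 2182
Group 3: 2626 × 0.98 = 2573
Group 4: 4075 × 0.938 + 7408 × 0.318 = 3822 + 2356 = 6178
End of period: [1525, 2182, 2573, 6178]
Total: 24000 → 12458; change = -11542; percentage change = -48.1%

-48.1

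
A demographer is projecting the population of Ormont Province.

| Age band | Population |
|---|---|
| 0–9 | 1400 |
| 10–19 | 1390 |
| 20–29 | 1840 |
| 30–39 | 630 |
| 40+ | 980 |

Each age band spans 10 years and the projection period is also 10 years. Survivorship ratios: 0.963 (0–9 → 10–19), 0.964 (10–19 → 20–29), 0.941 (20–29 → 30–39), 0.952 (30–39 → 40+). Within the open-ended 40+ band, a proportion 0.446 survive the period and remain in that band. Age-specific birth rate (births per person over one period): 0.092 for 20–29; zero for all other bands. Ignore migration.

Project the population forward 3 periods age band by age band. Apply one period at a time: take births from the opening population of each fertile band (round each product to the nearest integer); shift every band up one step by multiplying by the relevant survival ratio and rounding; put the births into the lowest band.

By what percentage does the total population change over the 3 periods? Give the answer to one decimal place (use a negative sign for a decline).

-39.8

(Groups numbered youngest = 1 to oldest = 5.)
Period 1:
Births: 1840 * 0.092 = 169
Group 2: 1400 * 0.963 = 1348
Group 3: 1390 * 0.964 = 1340
Group 4: 1840 * 0.941 = 1731
Group 5: 630 * 0.952 + 980 * 0.446 = 600 + 437 = 1037
→ [169, 1348, 1340, 1731, 1037]
Period 2:
Births: 1340 * 0.092 = 123
Group 2: 169 * 0.963 = 163
Group 3: 1348 * 0.964 = 1299
Group 4: 1340 * 0.941 = 1261
Group 5: 1731 * 0.952 + 1037 * 0.446 = 1648 + 463 = 2111
→ [123, 163, 1299, 1261, 2111]
Period 3:
Births: 1299 * 0.092 = 120
Group 2: 123 * 0.963 = 118
Group 3: 163 * 0.964 = 157
Group 4: 1299 * 0.941 = 1222
Group 5: 1261 * 0.952 + 2111 * 0.446 = 1200 + 942 = 2142
→ [120, 118, 157, 1222, 2142]
Total: 6240 → 3759; change = -2481; percentage change = -39.8%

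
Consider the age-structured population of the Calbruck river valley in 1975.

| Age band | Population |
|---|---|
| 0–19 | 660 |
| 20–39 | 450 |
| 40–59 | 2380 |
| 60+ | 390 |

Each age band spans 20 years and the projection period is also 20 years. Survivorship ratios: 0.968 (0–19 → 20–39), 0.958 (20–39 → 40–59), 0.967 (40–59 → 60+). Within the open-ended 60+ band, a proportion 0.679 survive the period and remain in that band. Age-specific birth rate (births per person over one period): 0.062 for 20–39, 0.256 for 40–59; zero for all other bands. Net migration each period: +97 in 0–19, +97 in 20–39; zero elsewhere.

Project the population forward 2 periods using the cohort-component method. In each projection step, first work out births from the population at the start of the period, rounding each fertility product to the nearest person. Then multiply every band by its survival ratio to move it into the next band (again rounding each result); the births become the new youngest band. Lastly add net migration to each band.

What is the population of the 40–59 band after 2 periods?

After projecting period 1:
Births: 450 × 0.062 = 28 ; 2380 × 0.256 = 609 → total 637
20–39: 660 × 0.968 = 639
40–59: 450 × 0.958 = 431
60+: 2380 × 0.967 + 390 × 0.679 = 2301 + 265 = 2566
Net migration: 0–19 + 97 → 734; 20–39 + 97 → 736
→ [734, 736, 431, 2566]
After projecting period 2:
Births: 736 × 0.062 = 46 ; 431 × 0.256 = 110 → total 156
20–39: 734 × 0.968 = 711
40–59: 736 × 0.958 = 705
60+: 431 × 0.967 + 2566 × 0.679 = 417 + 1742 = 2159
Net migration: 0–19 + 97 → 253; 20–39 + 97 → 808
→ [253, 808, 705, 2159]

705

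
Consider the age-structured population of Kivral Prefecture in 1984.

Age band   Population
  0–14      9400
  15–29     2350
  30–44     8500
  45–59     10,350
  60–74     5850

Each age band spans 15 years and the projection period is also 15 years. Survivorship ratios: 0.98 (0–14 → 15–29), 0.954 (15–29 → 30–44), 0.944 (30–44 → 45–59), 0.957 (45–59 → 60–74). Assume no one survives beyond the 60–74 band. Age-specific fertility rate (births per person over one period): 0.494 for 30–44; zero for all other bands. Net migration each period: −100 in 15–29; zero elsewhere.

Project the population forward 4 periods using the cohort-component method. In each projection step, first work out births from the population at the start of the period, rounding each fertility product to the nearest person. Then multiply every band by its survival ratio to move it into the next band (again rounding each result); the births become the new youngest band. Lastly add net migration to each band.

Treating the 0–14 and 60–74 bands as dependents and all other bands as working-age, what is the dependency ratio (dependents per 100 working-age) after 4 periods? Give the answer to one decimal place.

112.5

— Period 1 —
Births: 8500 × 0.494 = 4199
15–29: 9400 × 0.98 = 9212
30–44: 2350 × 0.954 = 2242
45–59: 8500 × 0.944 = 8024
60–74: 10350 × 0.957 = 9905
Net migration: 15–29 − 100 → 9112
Population now: 0–14=4199, 15–29=9112, 30–44=2242, 45–59=8024, 60–74=9905
— Period 2 —
Births: 2242 × 0.494 = 1108
15–29: 4199 × 0.98 = 4115
30–44: 9112 × 0.954 = 8693
45–59: 2242 × 0.944 = 2116
60–74: 8024 × 0.957 = 7679
Net migration: 15–29 − 100 → 4015
Population now: 0–14=1108, 15–29=4015, 30–44=8693, 45–59=2116, 60–74=7679
— Period 3 —
Births: 8693 × 0.494 = 4294
15–29: 1108 × 0.98 = 1086
30–44: 4015 × 0.954 = 3830
45–59: 8693 × 0.944 = 8206
60–74: 2116 × 0.957 = 2025
Net migration: 15–29 − 100 → 986
Population now: 0–14=4294, 15–29=986, 30–44=3830, 45–59=8206, 60–74=2025
— Period 4 —
Births: 3830 × 0.494 = 1892
15–29: 4294 × 0.98 = 4208
30–44: 986 × 0.954 = 941
45–59: 3830 × 0.944 = 3616
60–74: 8206 × 0.957 = 7853
Net migration: 15–29 − 100 → 4108
Population now: 0–14=1892, 15–29=4108, 30–44=941, 45–59=3616, 60–74=7853
Dependents (band 0–14 + band 60–74) = 1892 + 7853 = 9745; working-age = 8665; ratio = 9745/8665 × 100 = 112.5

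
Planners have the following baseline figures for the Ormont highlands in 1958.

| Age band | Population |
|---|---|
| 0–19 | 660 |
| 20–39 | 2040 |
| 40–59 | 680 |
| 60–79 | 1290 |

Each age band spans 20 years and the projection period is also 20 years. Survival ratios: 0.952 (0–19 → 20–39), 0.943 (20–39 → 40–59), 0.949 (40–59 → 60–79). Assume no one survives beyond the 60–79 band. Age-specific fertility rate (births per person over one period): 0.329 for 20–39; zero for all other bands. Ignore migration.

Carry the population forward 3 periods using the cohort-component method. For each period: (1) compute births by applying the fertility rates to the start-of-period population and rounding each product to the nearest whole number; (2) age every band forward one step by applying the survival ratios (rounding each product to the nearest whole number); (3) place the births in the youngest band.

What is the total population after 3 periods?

[period 1]
Births: 2040 × 0.329 = 671
20–39: 660 × 0.952 = 628
40–59: 2040 × 0.943 = 1924
60–79: 680 × 0.949 = 645
→ [671, 628, 1924, 645]
[period 2]
Births: 628 × 0.329 = 207
20–39: 671 × 0.952 = 639
40–59: 628 × 0.943 = 592
60–79: 1924 × 0.949 = 1826
→ [207, 639, 592, 1826]
[period 3]
Births: 639 × 0.329 = 210
20–39: 207 × 0.952 = 197
40–59: 639 × 0.943 = 603
60–79: 592 × 0.949 = 562
→ [210, 197, 603, 562]
Total after period 3: 210 + 197 + 603 + 562 = 1572

1572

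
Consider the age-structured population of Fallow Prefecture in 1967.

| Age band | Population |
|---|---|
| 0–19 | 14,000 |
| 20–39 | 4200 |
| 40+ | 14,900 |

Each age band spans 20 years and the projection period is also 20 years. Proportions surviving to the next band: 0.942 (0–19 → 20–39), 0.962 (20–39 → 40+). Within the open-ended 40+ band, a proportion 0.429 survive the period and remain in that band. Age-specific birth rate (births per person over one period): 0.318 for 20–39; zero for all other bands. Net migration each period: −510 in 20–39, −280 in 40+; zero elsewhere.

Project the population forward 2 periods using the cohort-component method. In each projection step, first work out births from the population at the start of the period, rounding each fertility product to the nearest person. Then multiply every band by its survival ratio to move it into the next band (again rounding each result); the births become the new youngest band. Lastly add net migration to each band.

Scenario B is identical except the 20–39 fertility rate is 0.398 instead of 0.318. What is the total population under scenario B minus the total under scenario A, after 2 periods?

1330

— Period 1 —
Births: 4200 × 0.318 = 1336
20–39: 14000 × 0.942 = 13188
40+: 4200 × 0.962 + 14900 × 0.429 = 4040 + 6392 = 10432
Net migration: 20–39 − 510 → 12678; 40+ − 280 → 10152
End of period: [1336, 12678, 10152]
— Period 2 —
Births: 12678 × 0.318 = 4032
20–39: 1336 × 0.942 = 1259
40+: 12678 × 0.962 + 10152 × 0.429 = 12196 + 4355 = 16551
Net migration: 20–39 − 510 → 749; 40+ − 280 → 16271
End of period: [4032, 749, 16271]
Scenario A total after 2 periods: 21052
Scenario B projection —
— Period 1 —
Births: 4200 × 0.398 = 1672
20–39: 14000 × 0.942 = 13188
40+: 4200 × 0.962 + 14900 × 0.429 = 4040 + 6392 = 10432
Net migration: 20–39 − 510 → 12678; 40+ − 280 → 10152
End of period: [1672, 12678, 10152]
— Period 2 —
Births: 12678 × 0.398 = 5046
20–39: 1672 × 0.942 = 1575
40+: 12678 × 0.962 + 10152 × 0.429 = 12196 + 4355 = 16551
Net migration: 20–39 − 510 → 1065; 40+ − 280 → 16271
End of period: [5046, 1065, 16271]
Scenario B total after 2 periods: 22382
Difference B − A = 22382 − 21052 = 1330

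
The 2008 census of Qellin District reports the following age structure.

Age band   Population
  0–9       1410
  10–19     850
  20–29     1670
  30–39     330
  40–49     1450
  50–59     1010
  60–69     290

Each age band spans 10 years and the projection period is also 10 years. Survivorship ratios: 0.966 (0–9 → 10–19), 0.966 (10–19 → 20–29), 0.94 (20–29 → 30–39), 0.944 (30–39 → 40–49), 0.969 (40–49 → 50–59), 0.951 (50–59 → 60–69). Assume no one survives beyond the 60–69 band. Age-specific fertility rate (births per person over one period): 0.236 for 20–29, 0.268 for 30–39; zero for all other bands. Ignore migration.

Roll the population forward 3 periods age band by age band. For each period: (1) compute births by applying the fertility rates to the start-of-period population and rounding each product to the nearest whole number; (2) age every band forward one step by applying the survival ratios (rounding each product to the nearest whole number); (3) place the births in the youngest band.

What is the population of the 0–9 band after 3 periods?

Let group 1 be 0–9 through group 7 = 60–69.
[period 1]
Births: 1670 * 0.236 = 394, 330 * 0.268 = 88 → 482
Group 2: 1410 * 0.966 = 1362
Group 3: 850 * 0.966 = 821
Group 4: 1670 * 0.94 = 1570
Group 5: 330 * 0.944 = 312
Group 6: 1450 * 0.969 = 1405
Group 7: 1010 * 0.951 = 961
→ [482, 1362, 821, 1570, 312, 1405, 961]
[period 2]
Births: 821 * 0.236 = 194, 1570 * 0.268 = 421 → 615
Group 2: 482 * 0.966 = 466
Group 3: 1362 * 0.966 = 1316
Group 4: 821 * 0.94 = 772
Group 5: 1570 * 0.944 = 1482
Group 6: 312 * 0.969 = 302
Group 7: 1405 * 0.951 = 1336
→ [615, 466, 1316, 772, 1482, 302, 1336]
[period 3]
Births: 1316 * 0.236 = 311, 772 * 0.268 = 207 → 518
Group 2: 615 * 0.966 = 594
Group 3: 466 * 0.966 = 450
Group 4: 1316 * 0.94 = 1237
Group 5: 772 * 0.944 = 729
Group 6: 1482 * 0.969 = 1436
Group 7: 302 * 0.951 = 287
→ [518, 594, 450, 1237, 729, 1436, 287]

518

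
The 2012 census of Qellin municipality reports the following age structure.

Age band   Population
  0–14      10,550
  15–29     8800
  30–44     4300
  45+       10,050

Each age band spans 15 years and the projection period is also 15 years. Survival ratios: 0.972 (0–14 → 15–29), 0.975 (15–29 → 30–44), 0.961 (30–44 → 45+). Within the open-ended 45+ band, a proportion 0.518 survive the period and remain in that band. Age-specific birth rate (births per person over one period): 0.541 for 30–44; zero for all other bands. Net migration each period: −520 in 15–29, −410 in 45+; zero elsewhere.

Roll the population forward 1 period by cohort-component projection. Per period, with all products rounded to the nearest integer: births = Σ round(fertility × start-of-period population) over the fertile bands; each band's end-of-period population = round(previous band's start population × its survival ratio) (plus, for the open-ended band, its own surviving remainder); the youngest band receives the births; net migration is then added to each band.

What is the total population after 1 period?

29569

Numbering the groups 1..4 from youngest to oldest:
[period 1]
Births: 4300 × 0.541 = 2326
Group 2: 10550 × 0.972 = 10255
Group 3: 8800 × 0.975 = 8580
Group 4: 4300 × 0.961 + 10050 × 0.518 = 4132 + 5206 = 9338
Net migration: Group 2 − 520 → 9735; Group 4 − 410 → 8928
→ [2326, 9735, 8580, 8928]
Total after period 1: 2326 + 9735 + 8580 + 8928 = 29569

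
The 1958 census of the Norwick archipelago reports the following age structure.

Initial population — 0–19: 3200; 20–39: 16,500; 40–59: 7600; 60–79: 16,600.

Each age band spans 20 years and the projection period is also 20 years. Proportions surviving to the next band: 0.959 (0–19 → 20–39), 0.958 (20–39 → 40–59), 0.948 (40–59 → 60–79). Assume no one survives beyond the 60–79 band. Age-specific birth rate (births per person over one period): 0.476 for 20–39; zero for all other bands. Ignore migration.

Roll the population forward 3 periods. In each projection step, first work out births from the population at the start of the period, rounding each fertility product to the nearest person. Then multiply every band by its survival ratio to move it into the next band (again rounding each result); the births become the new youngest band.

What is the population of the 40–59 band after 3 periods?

Numbering the groups 1..4 from youngest to oldest:
Period 1.
Births: 16500 * 0.476 = 7854
Group 2: 3200 * 0.959 = 3069
Group 3: 16500 * 0.958 = 15807
Group 4: 7600 * 0.948 = 7205
→ [7854, 3069, 15807, 7205]
Period 2.
Births: 3069 * 0.476 = 1461
Group 2: 7854 * 0.959 = 7532
Group 3: 3069 * 0.958 = 2940
Group 4: 15807 * 0.948 = 14985
→ [1461, 7532, 2940, 14985]
Period 3.
Births: 7532 * 0.476 = 3585
Group 2: 1461 * 0.959 = 1401
Group 3: 7532 * 0.958 = 7216
Group 4: 2940 * 0.948 = 2787
→ [3585, 1401, 7216, 2787]

7216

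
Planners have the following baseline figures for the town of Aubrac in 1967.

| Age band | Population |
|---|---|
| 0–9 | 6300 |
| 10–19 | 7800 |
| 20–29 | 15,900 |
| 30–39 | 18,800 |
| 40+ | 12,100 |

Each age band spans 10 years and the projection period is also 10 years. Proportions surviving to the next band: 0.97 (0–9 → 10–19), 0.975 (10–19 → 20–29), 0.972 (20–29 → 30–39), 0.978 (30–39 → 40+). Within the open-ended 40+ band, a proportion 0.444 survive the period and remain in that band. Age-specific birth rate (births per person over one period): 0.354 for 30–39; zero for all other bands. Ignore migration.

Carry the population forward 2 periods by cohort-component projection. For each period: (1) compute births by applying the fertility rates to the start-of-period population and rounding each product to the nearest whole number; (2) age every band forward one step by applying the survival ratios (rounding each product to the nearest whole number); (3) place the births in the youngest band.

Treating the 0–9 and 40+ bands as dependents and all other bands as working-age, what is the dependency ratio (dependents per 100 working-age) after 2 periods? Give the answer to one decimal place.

Call the bands 1 to 5, youngest first.
Period 1:
Births: 18800 * 0.354 = 6655
Band 2: 6300 * 0.97 = 6111
Band 3: 7800 * 0.975 = 7605
Band 4: 15900 * 0.972 = 15455
Band 5: 18800 * 0.978 + 12100 * 0.444 = 18386 + 5372 = 23758
Giving 6655 / 6111 / 7605 / 15455 / 23758.
Period 2:
Births: 15455 * 0.354 = 5471
Band 2: 6655 * 0.97 = 6455
Band 3: 6111 * 0.975 = 5958
Band 4: 7605 * 0.972 = 7392
Band 5: 15455 * 0.978 + 23758 * 0.444 = 15115 + 10549 = 25664
Giving 5471 / 6455 / 5958 / 7392 / 25664.
Dependents (band 0–9 + band 40+) = 5471 + 25664 = 31135; working-age = 19805; ratio = 31135/19805 × 100 = 157.2

157.2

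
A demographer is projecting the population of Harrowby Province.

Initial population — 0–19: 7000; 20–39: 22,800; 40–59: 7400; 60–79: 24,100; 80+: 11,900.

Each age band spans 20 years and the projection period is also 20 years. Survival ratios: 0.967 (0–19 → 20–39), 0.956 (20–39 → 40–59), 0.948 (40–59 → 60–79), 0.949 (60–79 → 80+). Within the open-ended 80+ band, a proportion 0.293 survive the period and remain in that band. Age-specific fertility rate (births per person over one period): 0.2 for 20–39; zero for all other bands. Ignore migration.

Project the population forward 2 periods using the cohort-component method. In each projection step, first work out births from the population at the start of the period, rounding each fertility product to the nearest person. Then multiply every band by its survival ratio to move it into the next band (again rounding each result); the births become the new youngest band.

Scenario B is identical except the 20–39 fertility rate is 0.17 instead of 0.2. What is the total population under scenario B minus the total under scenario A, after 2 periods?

After projecting period 1:
Births: 22800 × 0.2 = 4560
20–39: 7000 × 0.967 = 6769
40–59: 22800 × 0.956 = 21797
60–79: 7400 × 0.948 = 7015
80+: 24100 × 0.949 + 11900 × 0.293 = 22871 + 3487 = 26358
Population now: 0–19=4560, 20–39=6769, 40–59=21797, 60–79=7015, 80+=26358
After projecting period 2:
Births: 6769 × 0.2 = 1354
20–39: 4560 × 0.967 = 4410
40–59: 6769 × 0.956 = 6471
60–79: 21797 × 0.948 = 20664
80+: 7015 × 0.949 + 26358 × 0.293 = 6657 + 7723 = 14380
Population now: 0–19=1354, 20–39=4410, 40–59=6471, 60–79=20664, 80+=14380
Scenario A total after 2 periods: 47279
Scenario B projection —
After projecting period 1:
Births: 22800 × 0.17 = 3876
20–39: 7000 × 0.967 = 6769
40–59: 22800 × 0.956 = 21797
60–79: 7400 × 0.948 = 7015
80+: 24100 × 0.949 + 11900 × 0.293 = 22871 + 3487 = 26358
Population now: 0–19=3876, 20–39=6769, 40–59=21797, 60–79=7015, 80+=26358
After projecting period 2:
Births: 6769 × 0.17 = 1151
20–39: 3876 × 0.967 = 3748
40–59: 6769 × 0.956 = 6471
60–79: 21797 × 0.948 = 20664
80+: 7015 × 0.949 + 26358 × 0.293 = 6657 + 7723 = 14380
Population now: 0–19=1151, 20–39=3748, 40–59=6471, 60–79=20664, 80+=14380
Scenario B total after 2 periods: 46414
Difference B − A = 46414 − 47279 = -865

-865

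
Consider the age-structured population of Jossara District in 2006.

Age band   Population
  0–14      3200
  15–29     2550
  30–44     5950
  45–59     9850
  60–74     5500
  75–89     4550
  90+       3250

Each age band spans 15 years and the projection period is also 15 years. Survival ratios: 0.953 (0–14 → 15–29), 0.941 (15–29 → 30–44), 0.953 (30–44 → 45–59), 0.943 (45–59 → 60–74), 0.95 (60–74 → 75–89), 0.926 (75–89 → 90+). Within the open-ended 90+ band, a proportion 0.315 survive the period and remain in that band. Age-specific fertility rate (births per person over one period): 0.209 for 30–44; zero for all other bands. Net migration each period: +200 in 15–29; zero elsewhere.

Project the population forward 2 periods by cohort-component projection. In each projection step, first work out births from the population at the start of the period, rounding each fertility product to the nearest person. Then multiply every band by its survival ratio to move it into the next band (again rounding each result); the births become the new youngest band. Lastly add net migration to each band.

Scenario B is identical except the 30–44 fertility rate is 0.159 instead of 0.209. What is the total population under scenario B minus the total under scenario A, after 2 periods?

-404

— Period 1 —
Births: 5950 × 0.209 = 1244
15–29: 3200 × 0.953 = 3050
30–44: 2550 × 0.941 = 2400
45–59: 5950 × 0.953 = 5670
60–74: 9850 × 0.943 = 9289
75–89: 5500 × 0.95 = 5225
90+: 4550 × 0.926 + 3250 × 0.315 = 4213 + 1024 = 5237
Net migration: 15–29 + 200 → 3250
End of period: [1244, 3250, 2400, 5670, 9289, 5225, 5237]
— Period 2 —
Births: 2400 × 0.209 = 502
15–29: 1244 × 0.953 = 1186
30–44: 3250 × 0.941 = 3058
45–59: 2400 × 0.953 = 2287
60–74: 5670 × 0.943 = 5347
75–89: 9289 × 0.95 = 8825
90+: 5225 × 0.926 + 5237 × 0.315 = 4838 + 1650 = 6488
Net migration: 15–29 + 200 → 1386
End of period: [502, 1386, 3058, 2287, 5347, 8825, 6488]
Scenario A total after 2 periods: 27893
Scenario B projection —
— Period 1 —
Births: 5950 × 0.159 = 946
15–29: 3200 × 0.953 = 3050
30–44: 2550 × 0.941 = 2400
45–59: 5950 × 0.953 = 5670
60–74: 9850 × 0.943 = 9289
75–89: 5500 × 0.95 = 5225
90+: 4550 × 0.926 + 3250 × 0.315 = 4213 + 1024 = 5237
Net migration: 15–29 + 200 → 3250
End of period: [946, 3250, 2400, 5670, 9289, 5225, 5237]
— Period 2 —
Births: 2400 × 0.159 = 382
15–29: 946 × 0.953 = 902
30–44: 3250 × 0.941 = 3058
45–59: 2400 × 0.953 = 2287
60–74: 5670 × 0.943 = 5347
75–89: 9289 × 0.95 = 8825
90+: 5225 × 0.926 + 5237 × 0.315 = 4838 + 1650 = 6488
Net migration: 15–29 + 200 → 1102
End of period: [382, 1102, 3058, 2287, 5347, 8825, 6488]
Scenario B total after 2 periods: 27489
Difference B − A = 27489 − 27893 = -404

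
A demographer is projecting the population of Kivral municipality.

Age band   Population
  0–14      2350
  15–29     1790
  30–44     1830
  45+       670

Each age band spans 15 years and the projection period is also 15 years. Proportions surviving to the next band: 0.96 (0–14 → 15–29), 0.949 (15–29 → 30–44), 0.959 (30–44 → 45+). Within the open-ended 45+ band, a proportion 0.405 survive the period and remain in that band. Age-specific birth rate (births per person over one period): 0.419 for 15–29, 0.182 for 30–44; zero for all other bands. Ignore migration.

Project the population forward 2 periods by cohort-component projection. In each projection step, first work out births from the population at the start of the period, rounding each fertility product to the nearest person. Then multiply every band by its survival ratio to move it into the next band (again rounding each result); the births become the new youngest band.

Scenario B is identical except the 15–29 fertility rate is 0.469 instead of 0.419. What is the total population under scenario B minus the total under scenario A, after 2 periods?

Numbering the groups 1..4 from youngest to oldest:
After projecting period 1:
Births: 1790 × 0.419 = 750  |  1830 × 0.182 = 333 → total 1083
Group 2: 2350 × 0.96 = 2256
Group 3: 1790 × 0.949 = 1699
Group 4: 1830 × 0.959 + 670 × 0.405 = 1755 + 271 = 2026
→ [1083, 2256, 1699, 2026]
After projecting period 2:
Births: 2256 × 0.419 = 945  |  1699 × 0.182 = 309 → total 1254
Group 2: 1083 × 0.96 = 1040
Group 3: 2256 × 0.949 = 2141
Group 4: 1699 × 0.959 + 2026 × 0.405 = 1629 + 821 = 2450
→ [1254, 1040, 2141, 2450]
Scenario A total after 2 periods: 6885
Scenario B projection —
After projecting period 1:
Births: 1790 × 0.469 = 840  |  1830 × 0.182 = 333 → total 1173
Group 2: 2350 × 0.96 = 2256
Group 3: 1790 × 0.949 = 1699
Group 4: 1830 × 0.959 + 670 × 0.405 = 1755 + 271 = 2026
→ [1173, 2256, 1699, 2026]
After projecting period 2:
Births: 2256 × 0.469 = 1058  |  1699 × 0.182 = 309 → total 1367
Group 2: 1173 × 0.96 = 1126
Group 3: 2256 × 0.949 = 2141
Group 4: 1699 × 0.959 + 2026 × 0.405 = 1629 + 821 = 2450
→ [1367, 1126, 2141, 2450]
Scenario B total after 2 periods: 7084
Difference B − A = 7084 − 6885 = 199

199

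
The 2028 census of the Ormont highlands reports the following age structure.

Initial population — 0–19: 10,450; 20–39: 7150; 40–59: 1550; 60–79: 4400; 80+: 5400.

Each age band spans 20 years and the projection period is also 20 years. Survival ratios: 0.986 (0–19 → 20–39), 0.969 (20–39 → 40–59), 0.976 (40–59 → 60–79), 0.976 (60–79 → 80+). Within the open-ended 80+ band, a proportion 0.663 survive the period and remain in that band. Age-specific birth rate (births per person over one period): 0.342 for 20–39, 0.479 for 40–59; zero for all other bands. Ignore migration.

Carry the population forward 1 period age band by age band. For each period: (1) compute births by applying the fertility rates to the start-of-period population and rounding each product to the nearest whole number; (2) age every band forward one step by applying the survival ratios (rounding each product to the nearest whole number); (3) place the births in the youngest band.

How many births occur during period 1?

Let group 1 be 0–19 through group 5 = 80+.
[period 1]
Births: 7150 * 0.342 = 2445, 1550 * 0.479 = 742 → 3187
Group 2: 10450 * 0.986 = 10304
Group 3: 7150 * 0.969 = 6928
Group 4: 1550 * 0.976 = 1513
Group 5: 4400 * 0.976 + 5400 * 0.663 = 4294 + 3580 = 7874
End of period: [3187, 10304, 6928, 1513, 7874]

3187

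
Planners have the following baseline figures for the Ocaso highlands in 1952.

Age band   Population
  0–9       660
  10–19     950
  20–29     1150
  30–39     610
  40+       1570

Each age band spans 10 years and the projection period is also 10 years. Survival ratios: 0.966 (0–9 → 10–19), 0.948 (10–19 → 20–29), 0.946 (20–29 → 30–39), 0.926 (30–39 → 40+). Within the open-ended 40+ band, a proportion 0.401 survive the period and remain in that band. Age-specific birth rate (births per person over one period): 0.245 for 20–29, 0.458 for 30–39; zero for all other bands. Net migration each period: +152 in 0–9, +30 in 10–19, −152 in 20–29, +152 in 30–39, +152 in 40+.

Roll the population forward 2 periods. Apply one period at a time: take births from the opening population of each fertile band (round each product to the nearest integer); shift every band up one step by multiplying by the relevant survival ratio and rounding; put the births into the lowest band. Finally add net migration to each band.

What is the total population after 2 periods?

4805

Numbering the groups 1..5 from youngest to oldest:
Period 1:
Births: 1150 × 0.245 = 282, 610 × 0.458 = 279 → total 561
Group 2: 660 × 0.966 = 638
Group 3: 950 × 0.948 = 901
Group 4: 1150 × 0.946 = 1088
Group 5: 610 × 0.926 + 1570 × 0.401 = 565 + 630 = 1195
Net migration: Group 1 + 152 → 713; Group 2 + 30 → 668; Group 3 − 152 → 749; Group 4 + 152 → 1240; Group 5 + 152 → 1347
→ [713, 668, 749, 1240, 1347]
Period 2:
Births: 749 × 0.245 = 184, 1240 × 0.458 = 568 → total 752
Group 2: 713 × 0.966 = 689
Group 3: 668 × 0.948 = 633
Group 4: 749 × 0.946 = 709
Group 5: 1240 × 0.926 + 1347 × 0.401 = 1148 + 540 = 1688
Net migration: Group 1 + 152 → 904; Group 2 + 30 → 719; Group 3 − 152 → 481; Group 4 + 152 → 861; Group 5 + 152 → 1840
→ [904, 719, 481, 861, 1840]
Total after period 2: 904 + 719 + 481 + 861 + 1840 = 4805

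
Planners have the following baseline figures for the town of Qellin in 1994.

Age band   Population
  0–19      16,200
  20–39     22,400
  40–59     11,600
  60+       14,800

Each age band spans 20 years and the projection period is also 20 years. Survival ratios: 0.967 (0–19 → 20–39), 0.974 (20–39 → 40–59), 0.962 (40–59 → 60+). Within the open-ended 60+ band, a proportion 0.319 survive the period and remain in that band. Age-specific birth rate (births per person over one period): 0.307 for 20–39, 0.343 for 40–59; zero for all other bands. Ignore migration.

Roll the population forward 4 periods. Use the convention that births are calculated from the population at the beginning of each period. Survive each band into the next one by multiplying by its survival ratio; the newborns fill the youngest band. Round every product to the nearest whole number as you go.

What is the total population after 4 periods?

[period 1]
Births: 22400 × 0.307 = 6877 ; 11600 × 0.343 = 3979 ⇒ total 10856
20–39: 16200 × 0.967 = 15665
40–59: 22400 × 0.974 = 21818
60+: 11600 × 0.962 + 14800 × 0.319 = 11159 + 4721 = 15880
End of period: [10856, 15665, 21818, 15880]
[period 2]
Births: 15665 × 0.307 = 4809 ; 21818 × 0.343 = 7484 ⇒ total 12293
20–39: 10856 × 0.967 = 10498
40–59: 15665 × 0.974 = 15258
60+: 21818 × 0.962 + 15880 × 0.319 = 20989 + 5066 = 26055
End of period: [12293, 10498, 15258, 26055]
[period 3]
Births: 10498 × 0.307 = 3223 ; 15258 × 0.343 = 5233 ⇒ total 8456
20–39: 12293 × 0.967 = 11887
40–59: 10498 × 0.974 = 10225
60+: 15258 × 0.962 + 26055 × 0.319 = 14678 + 8312 = 22990
End of period: [8456, 11887, 10225, 22990]
[period 4]
Births: 11887 × 0.307 = 3649 ; 10225 × 0.343 = 3507 ⇒ total 7156
20–39: 8456 × 0.967 = 8177
40–59: 11887 × 0.974 = 11578
60+: 10225 × 0.962 + 22990 × 0.319 = 9836 + 7334 = 17170
End of period: [7156, 8177, 11578, 17170]
Total after period 4: 7156 + 8177 + 11578 + 17170 = 44081

44081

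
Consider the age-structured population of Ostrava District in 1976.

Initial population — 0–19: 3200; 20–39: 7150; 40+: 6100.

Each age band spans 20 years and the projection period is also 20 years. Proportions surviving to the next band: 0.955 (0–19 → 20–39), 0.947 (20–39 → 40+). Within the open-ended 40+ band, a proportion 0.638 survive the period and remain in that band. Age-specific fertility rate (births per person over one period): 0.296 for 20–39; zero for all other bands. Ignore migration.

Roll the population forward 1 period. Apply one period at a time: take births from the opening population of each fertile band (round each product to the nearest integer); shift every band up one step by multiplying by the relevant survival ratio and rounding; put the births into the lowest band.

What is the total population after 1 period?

(Groups numbered youngest = 1 to oldest = 3.)
— Period 1 —
Births: 7150 × 0.296 = 2116
Group 2: 3200 × 0.955 = 3056
Group 3: 7150 × 0.947 + 6100 × 0.638 = 6771 + 3892 = 10663
End of period: [2116, 3056, 10663]
Total after period 1: 2116 + 3056 + 10663 = 15835

15835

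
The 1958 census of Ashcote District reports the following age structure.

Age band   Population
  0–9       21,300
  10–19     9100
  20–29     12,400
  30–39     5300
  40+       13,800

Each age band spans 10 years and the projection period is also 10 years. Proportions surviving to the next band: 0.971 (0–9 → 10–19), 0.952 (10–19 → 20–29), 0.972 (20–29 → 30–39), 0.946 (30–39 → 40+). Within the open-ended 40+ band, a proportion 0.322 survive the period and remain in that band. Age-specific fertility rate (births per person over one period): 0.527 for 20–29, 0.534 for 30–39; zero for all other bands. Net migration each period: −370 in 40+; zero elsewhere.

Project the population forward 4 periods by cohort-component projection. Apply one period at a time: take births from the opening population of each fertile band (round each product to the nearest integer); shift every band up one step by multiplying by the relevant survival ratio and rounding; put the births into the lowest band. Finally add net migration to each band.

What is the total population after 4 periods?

69435

Period 1:
Births: 12400 * 0.527 = 6535, 5300 * 0.534 = 2830 ⇒ total 9365
10–19: 21300 * 0.971 = 20682
20–29: 9100 * 0.952 = 8663
30–39: 12400 * 0.972 = 12053
40+: 5300 * 0.946 + 13800 * 0.322 = 5014 + 4444 = 9458
Net migration: 40+ − 370 → 9088
End of period: [9365, 20682, 8663, 12053, 9088]
Period 2:
Births: 8663 * 0.527 = 4565, 12053 * 0.534 = 6436 ⇒ total 11001
10–19: 9365 * 0.971 = 9093
20–29: 20682 * 0.952 = 19689
30–39: 8663 * 0.972 = 8420
40+: 12053 * 0.946 + 9088 * 0.322 = 11402 + 2926 = 14328
Net migration: 40+ − 370 → 13958
End of period: [11001, 9093, 19689, 8420, 13958]
Period 3:
Births: 19689 * 0.527 = 10376, 8420 * 0.534 = 4496 ⇒ total 14872
10–19: 11001 * 0.971 = 10682
20–29: 9093 * 0.952 = 8657
30–39: 19689 * 0.972 = 19138
40+: 8420 * 0.946 + 13958 * 0.322 = 7965 + 4494 = 12459
Net migration: 40+ − 370 → 12089
End of period: [14872, 10682, 8657, 19138, 12089]
Period 4:
Births: 8657 * 0.527 = 4562, 19138 * 0.534 = 10220 ⇒ total 14782
10–19: 14872 * 0.971 = 14441
20–29: 10682 * 0.952 = 10169
30–39: 8657 * 0.972 = 8415
40+: 19138 * 0.946 + 12089 * 0.322 = 18105 + 3893 = 21998
Net migration: 40+ − 370 → 21628
End of period: [14782, 14441, 10169, 8415, 21628]
Total after period 4: 14782 + 14441 + 10169 + 8415 + 21628 = 69435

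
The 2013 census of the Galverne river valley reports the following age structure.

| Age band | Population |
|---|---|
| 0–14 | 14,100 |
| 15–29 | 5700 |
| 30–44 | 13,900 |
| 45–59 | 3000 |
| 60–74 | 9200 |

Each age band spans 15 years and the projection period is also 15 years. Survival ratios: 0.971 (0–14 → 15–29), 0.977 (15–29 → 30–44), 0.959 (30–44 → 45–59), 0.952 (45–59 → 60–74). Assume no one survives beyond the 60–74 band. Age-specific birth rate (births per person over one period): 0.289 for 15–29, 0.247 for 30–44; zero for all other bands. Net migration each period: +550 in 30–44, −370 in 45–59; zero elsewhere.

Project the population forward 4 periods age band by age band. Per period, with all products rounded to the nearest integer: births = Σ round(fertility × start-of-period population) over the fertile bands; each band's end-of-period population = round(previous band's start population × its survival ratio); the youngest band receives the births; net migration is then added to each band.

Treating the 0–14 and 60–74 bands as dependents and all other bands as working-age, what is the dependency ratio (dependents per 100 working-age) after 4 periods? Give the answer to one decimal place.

Call the groups 1 to 5, youngest first.
[period 1]
Births: 5700 * 0.289 = 1647  |  13900 * 0.247 = 3433 — total 5080
Group 2: 14100 * 0.971 = 13691
Group 3: 5700 * 0.977 = 5569
Group 4: 13900 * 0.959 = 13330
Group 5: 3000 * 0.952 = 2856
Net migration: Group 3 + 550 → 6119; Group 4 − 370 → 12960
→ [5080, 13691, 6119, 12960, 2856]
[period 2]
Births: 13691 * 0.289 = 3957  |  6119 * 0.247 = 1511 — total 5468
Group 2: 5080 * 0.971 = 4933
Group 3: 13691 * 0.977 = 13376
Group 4: 6119 * 0.959 = 5868
Group 5: 12960 * 0.952 = 12338
Net migration: Group 3 + 550 → 13926; Group 4 − 370 → 5498
→ [5468, 4933, 13926, 5498, 12338]
[period 3]
Births: 4933 * 0.289 = 1426  |  13926 * 0.247 = 3440 — total 4866
Group 2: 5468 * 0.971 = 5309
Group 3: 4933 * 0.977 = 4820
Group 4: 13926 * 0.959 = 13355
Group 5: 5498 * 0.952 = 5234
Net migration: Group 3 + 550 → 5370; Group 4 − 370 → 12985
→ [4866, 5309, 5370, 12985, 5234]
[period 4]
Births: 5309 * 0.289 = 1534  |  5370 * 0.247 = 1326 — total 2860
Group 2: 4866 * 0.971 = 4725
Group 3: 5309 * 0.977 = 5187
Group 4: 5370 * 0.959 = 5150
Group 5: 12985 * 0.952 = 12362
Net migration: Group 3 + 550 → 5737; Group 4 − 370 → 4780
→ [2860, 4725, 5737, 4780, 12362]
Dependents (band 0–14 + band 60–74) = 2860 + 12362 = 15222; working-age = 15242; ratio = 15222/15242 × 100 = 99.9

99.9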